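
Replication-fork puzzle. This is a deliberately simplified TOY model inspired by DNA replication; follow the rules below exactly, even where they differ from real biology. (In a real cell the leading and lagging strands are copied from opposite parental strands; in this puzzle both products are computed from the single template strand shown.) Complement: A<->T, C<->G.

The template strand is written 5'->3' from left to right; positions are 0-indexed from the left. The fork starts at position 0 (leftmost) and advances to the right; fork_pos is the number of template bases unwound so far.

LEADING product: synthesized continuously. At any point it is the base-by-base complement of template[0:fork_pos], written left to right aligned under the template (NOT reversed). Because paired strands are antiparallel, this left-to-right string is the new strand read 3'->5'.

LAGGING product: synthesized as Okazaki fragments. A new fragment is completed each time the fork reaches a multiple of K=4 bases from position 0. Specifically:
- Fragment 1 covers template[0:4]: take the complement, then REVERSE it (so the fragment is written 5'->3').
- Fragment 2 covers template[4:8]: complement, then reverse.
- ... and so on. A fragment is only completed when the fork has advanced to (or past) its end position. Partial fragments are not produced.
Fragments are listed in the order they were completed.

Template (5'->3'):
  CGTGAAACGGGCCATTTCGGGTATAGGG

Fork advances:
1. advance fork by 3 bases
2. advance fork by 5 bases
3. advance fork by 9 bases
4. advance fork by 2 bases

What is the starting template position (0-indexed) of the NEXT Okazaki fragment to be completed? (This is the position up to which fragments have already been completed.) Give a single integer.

Step 1: advance 3 -> fork_pos = 0 + 3 = 3. Next multiple of 4 is 4 (not reached); still 0 fragment(s).
Step 2: advance 5 -> fork_pos = 3 + 5 = 8. Reached multiple(s) of 4: 4, 8 -> fragments 1-2 completed (2 total).
Step 3: advance 9 -> fork_pos = 8 + 9 = 17. Reached multiple(s) of 4: 12, 16 -> fragments 3-4 completed (4 total).
Step 4: advance 2 -> fork_pos = 17 + 2 = 19. Next multiple of 4 is 20 (not reached); still 4 fragment(s).
4 fragment(s) completed, covering template[0:16] (4 x 4 = 16). The next fragment, fragment 5, covers template[16:20], so it starts at position 16.

Answer: 16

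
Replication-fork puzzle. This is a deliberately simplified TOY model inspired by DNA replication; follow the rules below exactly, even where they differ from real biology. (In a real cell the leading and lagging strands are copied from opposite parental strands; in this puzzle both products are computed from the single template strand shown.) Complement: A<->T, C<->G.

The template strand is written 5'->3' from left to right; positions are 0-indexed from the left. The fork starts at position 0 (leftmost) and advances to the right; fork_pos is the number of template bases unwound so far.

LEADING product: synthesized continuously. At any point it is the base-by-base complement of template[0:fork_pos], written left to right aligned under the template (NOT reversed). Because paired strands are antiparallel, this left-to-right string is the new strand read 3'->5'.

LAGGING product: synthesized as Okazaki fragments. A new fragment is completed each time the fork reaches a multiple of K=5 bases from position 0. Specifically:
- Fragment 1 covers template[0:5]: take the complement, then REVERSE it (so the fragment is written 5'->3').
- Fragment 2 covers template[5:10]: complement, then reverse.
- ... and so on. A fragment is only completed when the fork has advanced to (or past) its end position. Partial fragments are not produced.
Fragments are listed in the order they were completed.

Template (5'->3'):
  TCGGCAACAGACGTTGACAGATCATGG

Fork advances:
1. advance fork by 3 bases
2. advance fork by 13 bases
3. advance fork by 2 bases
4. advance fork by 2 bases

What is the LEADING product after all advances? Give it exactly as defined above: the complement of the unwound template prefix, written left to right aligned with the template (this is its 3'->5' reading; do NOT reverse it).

Answer: AGCCGTTGTCTGCAACTGTC

Derivation:
Step 1: advance 3 -> fork_pos = 0 + 3 = 3.
Step 2: advance 13 -> fork_pos = 3 + 13 = 16.
Step 3: advance 2 -> fork_pos = 16 + 2 = 18.
Step 4: advance 2 -> fork_pos = 18 + 2 = 20.
Unwound prefix: template[0:20] = TCGGCAACAGACGTTGACAG
Complement it base by base (A<->T, C<->G), keeping left-to-right order:
  [0:5] TCGGC -> AGCCG
  [5:10] AACAG -> TTGTC
  [10:15] ACGTT -> TGCAA
  [15:20] GACAG -> CTGTC
Concatenate: AGCCGTTGTCTGCAACTGTC (length 20; written aligned with the template, i.e. 3'->5').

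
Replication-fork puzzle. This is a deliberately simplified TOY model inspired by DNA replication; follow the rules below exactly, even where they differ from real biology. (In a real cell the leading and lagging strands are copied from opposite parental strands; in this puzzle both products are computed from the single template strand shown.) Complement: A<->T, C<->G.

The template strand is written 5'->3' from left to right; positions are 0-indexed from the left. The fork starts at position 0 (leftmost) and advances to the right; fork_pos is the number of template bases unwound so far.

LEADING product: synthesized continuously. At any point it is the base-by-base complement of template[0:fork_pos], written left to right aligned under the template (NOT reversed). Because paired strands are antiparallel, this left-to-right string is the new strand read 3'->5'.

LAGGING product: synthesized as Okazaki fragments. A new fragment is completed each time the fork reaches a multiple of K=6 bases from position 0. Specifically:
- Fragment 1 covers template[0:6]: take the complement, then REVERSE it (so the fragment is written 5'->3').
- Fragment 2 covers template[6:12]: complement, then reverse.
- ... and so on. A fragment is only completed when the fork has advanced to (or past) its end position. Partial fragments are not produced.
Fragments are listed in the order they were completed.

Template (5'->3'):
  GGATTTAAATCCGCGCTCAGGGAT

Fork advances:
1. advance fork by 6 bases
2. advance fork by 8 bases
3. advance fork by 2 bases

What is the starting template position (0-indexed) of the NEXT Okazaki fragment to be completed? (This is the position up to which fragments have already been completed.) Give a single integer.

Step 1: advance 6 -> fork_pos = 0 + 6 = 6. Reached multiple(s) of 6: 6 -> fragment 1 completed (1 total).
Step 2: advance 8 -> fork_pos = 6 + 8 = 14. Reached multiple(s) of 6: 12 -> fragment 2 completed (2 total).
Step 3: advance 2 -> fork_pos = 14 + 2 = 16. Next multiple of 6 is 18 (not reached); still 2 fragment(s).
2 fragment(s) completed, covering template[0:12] (2 x 6 = 12). The next fragment, fragment 3, covers template[12:18], so it starts at position 12.

Answer: 12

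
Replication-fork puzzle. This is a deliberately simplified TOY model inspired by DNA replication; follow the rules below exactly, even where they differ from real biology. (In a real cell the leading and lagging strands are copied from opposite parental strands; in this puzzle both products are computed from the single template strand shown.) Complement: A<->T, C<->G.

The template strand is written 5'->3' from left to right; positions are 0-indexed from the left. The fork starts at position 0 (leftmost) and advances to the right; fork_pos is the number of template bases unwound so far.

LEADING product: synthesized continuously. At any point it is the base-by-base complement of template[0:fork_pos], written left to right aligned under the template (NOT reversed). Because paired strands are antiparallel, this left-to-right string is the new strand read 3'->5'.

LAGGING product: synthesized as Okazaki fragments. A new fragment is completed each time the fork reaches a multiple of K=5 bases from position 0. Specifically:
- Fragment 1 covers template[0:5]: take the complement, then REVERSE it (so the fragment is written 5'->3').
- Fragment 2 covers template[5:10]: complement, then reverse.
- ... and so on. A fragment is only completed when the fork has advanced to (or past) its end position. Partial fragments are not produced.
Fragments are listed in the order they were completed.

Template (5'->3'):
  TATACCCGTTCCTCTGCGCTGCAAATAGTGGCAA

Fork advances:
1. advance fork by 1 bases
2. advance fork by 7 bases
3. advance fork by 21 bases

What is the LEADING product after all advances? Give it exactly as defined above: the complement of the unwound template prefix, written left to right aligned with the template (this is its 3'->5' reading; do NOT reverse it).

Answer: ATATGGGCAAGGAGACGCGACGTTTATCA

Derivation:
Step 1: advance 1 -> fork_pos = 0 + 1 = 1.
Step 2: advance 7 -> fork_pos = 1 + 7 = 8.
Step 3: advance 21 -> fork_pos = 8 + 21 = 29.
Unwound prefix: template[0:29] = TATACCCGTTCCTCTGCGCTGCAAATAGT
Complement it base by base (A<->T, C<->G), keeping left-to-right order:
  [0:5] TATAC -> ATATG
  [5:10] CCGTT -> GGCAA
  [10:15] CCTCT -> GGAGA
  [15:20] GCGCT -> CGCGA
  [20:25] GCAAA -> CGTTT
  [25:29] TAGT -> ATCA
Concatenate: ATATGGGCAAGGAGACGCGACGTTTATCA (length 29; written aligned with the template, i.e. 3'->5').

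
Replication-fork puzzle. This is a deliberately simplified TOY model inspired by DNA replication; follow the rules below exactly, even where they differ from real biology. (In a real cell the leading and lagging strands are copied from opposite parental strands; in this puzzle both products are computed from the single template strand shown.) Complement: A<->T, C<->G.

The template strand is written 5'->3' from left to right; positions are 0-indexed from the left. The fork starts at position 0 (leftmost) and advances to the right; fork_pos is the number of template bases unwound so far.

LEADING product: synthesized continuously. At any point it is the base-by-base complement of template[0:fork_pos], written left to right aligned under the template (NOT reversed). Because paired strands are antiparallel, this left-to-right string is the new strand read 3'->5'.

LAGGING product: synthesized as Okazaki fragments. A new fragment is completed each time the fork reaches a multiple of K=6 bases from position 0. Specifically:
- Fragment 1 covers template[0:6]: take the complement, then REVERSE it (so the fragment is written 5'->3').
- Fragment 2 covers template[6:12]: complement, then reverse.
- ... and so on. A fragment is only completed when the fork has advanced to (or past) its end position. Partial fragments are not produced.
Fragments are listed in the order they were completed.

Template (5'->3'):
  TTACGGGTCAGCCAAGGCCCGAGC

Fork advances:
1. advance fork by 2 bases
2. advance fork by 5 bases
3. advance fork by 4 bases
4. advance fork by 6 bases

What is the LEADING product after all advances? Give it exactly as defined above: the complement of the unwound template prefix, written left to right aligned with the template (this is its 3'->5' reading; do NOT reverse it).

Step 1: advance 2 -> fork_pos = 0 + 2 = 2.
Step 2: advance 5 -> fork_pos = 2 + 5 = 7.
Step 3: advance 4 -> fork_pos = 7 + 4 = 11.
Step 4: advance 6 -> fork_pos = 11 + 6 = 17.
Unwound prefix: template[0:17] = TTACGGGTCAGCCAAGG
Complement it base by base (A<->T, C<->G), keeping left-to-right order:
  [0:5] TTACG -> AATGC
  [5:10] GGTCA -> CCAGT
  [10:15] GCCAA -> CGGTT
  [15:17] GG -> CC
Concatenate: AATGCCCAGTCGGTTCC (length 17; written aligned with the template, i.e. 3'->5').

Answer: AATGCCCAGTCGGTTCC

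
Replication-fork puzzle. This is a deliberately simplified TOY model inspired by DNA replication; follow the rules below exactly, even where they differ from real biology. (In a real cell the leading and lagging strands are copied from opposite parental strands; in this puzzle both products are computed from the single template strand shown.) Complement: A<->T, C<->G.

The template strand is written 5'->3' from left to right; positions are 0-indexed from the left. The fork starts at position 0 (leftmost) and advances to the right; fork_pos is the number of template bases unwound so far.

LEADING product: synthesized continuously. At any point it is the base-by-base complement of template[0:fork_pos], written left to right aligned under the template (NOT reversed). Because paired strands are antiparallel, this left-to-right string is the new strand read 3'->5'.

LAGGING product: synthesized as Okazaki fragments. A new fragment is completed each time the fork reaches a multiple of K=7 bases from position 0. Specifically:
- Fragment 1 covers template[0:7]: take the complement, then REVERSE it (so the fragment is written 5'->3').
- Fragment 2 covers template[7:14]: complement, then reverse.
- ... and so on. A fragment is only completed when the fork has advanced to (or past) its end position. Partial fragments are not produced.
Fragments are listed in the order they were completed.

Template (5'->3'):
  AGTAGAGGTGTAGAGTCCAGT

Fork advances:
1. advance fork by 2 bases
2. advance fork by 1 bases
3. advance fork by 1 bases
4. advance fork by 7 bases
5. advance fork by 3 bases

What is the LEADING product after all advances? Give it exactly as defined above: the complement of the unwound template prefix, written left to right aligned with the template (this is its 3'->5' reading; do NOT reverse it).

Step 1: advance 2 -> fork_pos = 0 + 2 = 2.
Step 2: advance 1 -> fork_pos = 2 + 1 = 3.
Step 3: advance 1 -> fork_pos = 3 + 1 = 4.
Step 4: advance 7 -> fork_pos = 4 + 7 = 11.
Step 5: advance 3 -> fork_pos = 11 + 3 = 14.
Unwound prefix: template[0:14] = AGTAGAGGTGTAGA
Complement it base by base (A<->T, C<->G), keeping left-to-right order:
  [0:5] AGTAG -> TCATC
  [5:10] AGGTG -> TCCAC
  [10:14] TAGA -> ATCT
Concatenate: TCATCTCCACATCT (length 14; written aligned with the template, i.e. 3'->5').

Answer: TCATCTCCACATCT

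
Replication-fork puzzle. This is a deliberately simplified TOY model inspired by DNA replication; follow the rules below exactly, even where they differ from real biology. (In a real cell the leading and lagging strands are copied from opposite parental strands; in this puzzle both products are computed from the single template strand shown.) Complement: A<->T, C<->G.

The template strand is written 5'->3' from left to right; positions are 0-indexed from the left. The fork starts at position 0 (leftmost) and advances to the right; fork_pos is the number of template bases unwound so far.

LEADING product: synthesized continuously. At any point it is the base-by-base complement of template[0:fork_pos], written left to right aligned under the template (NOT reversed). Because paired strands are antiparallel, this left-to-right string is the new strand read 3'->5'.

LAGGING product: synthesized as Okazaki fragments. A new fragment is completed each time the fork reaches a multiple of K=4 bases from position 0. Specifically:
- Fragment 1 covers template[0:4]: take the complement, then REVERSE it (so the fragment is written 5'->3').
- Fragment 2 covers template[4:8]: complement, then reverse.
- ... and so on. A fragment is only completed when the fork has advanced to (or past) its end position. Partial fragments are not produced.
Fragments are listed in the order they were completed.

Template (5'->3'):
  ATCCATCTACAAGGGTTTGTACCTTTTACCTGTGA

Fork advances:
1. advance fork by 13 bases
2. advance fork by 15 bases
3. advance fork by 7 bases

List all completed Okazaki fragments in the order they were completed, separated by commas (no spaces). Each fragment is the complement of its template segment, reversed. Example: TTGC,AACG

Answer: GGAT,AGAT,TTGT,ACCC,ACAA,AGGT,TAAA,CAGG

Derivation:
Step 1: advance 13 -> fork_pos = 0 + 13 = 13. Reached multiple(s) of 4: 4, 8, 12 -> fragments 1-3 completed (3 total).
Step 2: advance 15 -> fork_pos = 13 + 15 = 28. Reached multiple(s) of 4: 16, 20, 24, 28 -> fragments 4-7 completed (7 total).
Step 3: advance 7 -> fork_pos = 28 + 7 = 35. Reached multiple(s) of 4: 32 -> fragment 8 completed (8 total).
Final fork_pos = 35, so 8 fragment(s) are complete. Build each: template segment -> complement -> reverse.
Fragment 1: template[0:4] = ATCC -> complement TAGG -> reversed GGAT
Fragment 2: template[4:8] = ATCT -> complement TAGA -> reversed AGAT
Fragment 3: template[8:12] = ACAA -> complement TGTT -> reversed TTGT
Fragment 4: template[12:16] = GGGT -> complement CCCA -> reversed ACCC
Fragment 5: template[16:20] = TTGT -> complement AACA -> reversed ACAA
Fragment 6: template[20:24] = ACCT -> complement TGGA -> reversed AGGT
Fragment 7: template[24:28] = TTTA -> complement AAAT -> reversed TAAA
Fragment 8: template[28:32] = CCTG -> complement GGAC -> reversed CAGG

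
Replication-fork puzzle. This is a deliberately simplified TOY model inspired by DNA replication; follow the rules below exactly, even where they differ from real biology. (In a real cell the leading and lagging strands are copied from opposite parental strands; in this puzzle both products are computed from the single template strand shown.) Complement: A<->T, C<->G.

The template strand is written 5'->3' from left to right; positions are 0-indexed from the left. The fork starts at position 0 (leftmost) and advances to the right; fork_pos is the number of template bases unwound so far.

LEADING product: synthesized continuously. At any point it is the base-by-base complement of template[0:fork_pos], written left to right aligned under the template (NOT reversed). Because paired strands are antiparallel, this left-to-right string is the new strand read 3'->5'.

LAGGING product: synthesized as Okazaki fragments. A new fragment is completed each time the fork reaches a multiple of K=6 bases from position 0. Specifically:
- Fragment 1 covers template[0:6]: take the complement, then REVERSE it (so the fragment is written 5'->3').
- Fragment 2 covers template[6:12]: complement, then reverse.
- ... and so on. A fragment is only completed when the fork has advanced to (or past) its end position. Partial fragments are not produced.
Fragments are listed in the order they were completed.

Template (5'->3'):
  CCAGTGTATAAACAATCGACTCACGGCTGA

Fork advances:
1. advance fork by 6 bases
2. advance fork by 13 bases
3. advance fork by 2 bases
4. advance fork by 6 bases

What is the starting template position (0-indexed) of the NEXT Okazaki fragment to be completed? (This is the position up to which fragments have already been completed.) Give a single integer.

Answer: 24

Derivation:
Step 1: advance 6 -> fork_pos = 0 + 6 = 6. Reached multiple(s) of 6: 6 -> fragment 1 completed (1 total).
Step 2: advance 13 -> fork_pos = 6 + 13 = 19. Reached multiple(s) of 6: 12, 18 -> fragments 2-3 completed (3 total).
Step 3: advance 2 -> fork_pos = 19 + 2 = 21. Next multiple of 6 is 24 (not reached); still 3 fragment(s).
Step 4: advance 6 -> fork_pos = 21 + 6 = 27. Reached multiple(s) of 6: 24 -> fragment 4 completed (4 total).
4 fragment(s) completed, covering template[0:24] (4 x 6 = 24). The next fragment, fragment 5, covers template[24:30], so it starts at position 24.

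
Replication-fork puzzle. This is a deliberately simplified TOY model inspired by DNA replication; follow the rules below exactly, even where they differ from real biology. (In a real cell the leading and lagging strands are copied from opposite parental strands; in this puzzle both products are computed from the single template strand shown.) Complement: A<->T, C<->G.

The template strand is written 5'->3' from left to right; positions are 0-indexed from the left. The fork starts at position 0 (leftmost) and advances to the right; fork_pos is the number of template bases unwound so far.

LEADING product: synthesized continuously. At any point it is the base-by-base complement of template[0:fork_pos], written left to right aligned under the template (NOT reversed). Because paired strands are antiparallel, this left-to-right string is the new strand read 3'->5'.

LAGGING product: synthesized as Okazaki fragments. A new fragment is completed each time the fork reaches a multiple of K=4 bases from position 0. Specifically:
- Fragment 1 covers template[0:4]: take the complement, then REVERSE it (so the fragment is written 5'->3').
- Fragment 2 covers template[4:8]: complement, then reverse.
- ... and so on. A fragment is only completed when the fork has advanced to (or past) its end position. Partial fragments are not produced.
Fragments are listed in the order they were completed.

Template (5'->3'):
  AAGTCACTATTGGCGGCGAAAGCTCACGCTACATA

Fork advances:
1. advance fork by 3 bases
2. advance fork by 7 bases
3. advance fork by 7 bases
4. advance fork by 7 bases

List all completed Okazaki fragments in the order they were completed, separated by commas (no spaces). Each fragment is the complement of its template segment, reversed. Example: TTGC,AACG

Answer: ACTT,AGTG,CAAT,CCGC,TTCG,AGCT

Derivation:
Step 1: advance 3 -> fork_pos = 0 + 3 = 3. Next multiple of 4 is 4 (not reached); still 0 fragment(s).
Step 2: advance 7 -> fork_pos = 3 + 7 = 10. Reached multiple(s) of 4: 4, 8 -> fragments 1-2 completed (2 total).
Step 3: advance 7 -> fork_pos = 10 + 7 = 17. Reached multiple(s) of 4: 12, 16 -> fragments 3-4 completed (4 total).
Step 4: advance 7 -> fork_pos = 17 + 7 = 24. Reached multiple(s) of 4: 20, 24 -> fragments 5-6 completed (6 total).
Final fork_pos = 24, so 6 fragment(s) are complete. Build each: template segment -> complement -> reverse.
Fragment 1: template[0:4] = AAGT -> complement TTCA -> reversed ACTT
Fragment 2: template[4:8] = CACT -> complement GTGA -> reversed AGTG
Fragment 3: template[8:12] = ATTG -> complement TAAC -> reversed CAAT
Fragment 4: template[12:16] = GCGG -> complement CGCC -> reversed CCGC
Fragment 5: template[16:20] = CGAA -> complement GCTT -> reversed TTCG
Fragment 6: template[20:24] = AGCT -> complement TCGA -> reversed AGCT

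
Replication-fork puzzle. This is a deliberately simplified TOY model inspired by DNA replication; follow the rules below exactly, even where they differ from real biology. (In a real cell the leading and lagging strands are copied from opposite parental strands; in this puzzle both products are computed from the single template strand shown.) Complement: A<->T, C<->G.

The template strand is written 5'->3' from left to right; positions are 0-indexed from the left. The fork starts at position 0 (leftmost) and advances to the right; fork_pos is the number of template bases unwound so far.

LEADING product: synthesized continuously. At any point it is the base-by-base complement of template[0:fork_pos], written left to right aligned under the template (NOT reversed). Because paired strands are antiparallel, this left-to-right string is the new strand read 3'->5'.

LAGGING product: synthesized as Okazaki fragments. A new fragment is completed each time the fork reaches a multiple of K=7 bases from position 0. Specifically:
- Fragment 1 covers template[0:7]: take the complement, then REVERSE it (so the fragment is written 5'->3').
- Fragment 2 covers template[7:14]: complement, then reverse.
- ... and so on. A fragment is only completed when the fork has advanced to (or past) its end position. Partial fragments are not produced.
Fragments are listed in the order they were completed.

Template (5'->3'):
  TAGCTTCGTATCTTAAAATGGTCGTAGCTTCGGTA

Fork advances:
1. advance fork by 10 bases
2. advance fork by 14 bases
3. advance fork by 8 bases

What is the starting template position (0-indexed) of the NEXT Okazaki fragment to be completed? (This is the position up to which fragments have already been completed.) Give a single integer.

Answer: 28

Derivation:
Step 1: advance 10 -> fork_pos = 0 + 10 = 10. Reached multiple(s) of 7: 7 -> fragment 1 completed (1 total).
Step 2: advance 14 -> fork_pos = 10 + 14 = 24. Reached multiple(s) of 7: 14, 21 -> fragments 2-3 completed (3 total).
Step 3: advance 8 -> fork_pos = 24 + 8 = 32. Reached multiple(s) of 7: 28 -> fragment 4 completed (4 total).
4 fragment(s) completed, covering template[0:28] (4 x 7 = 28). The next fragment, fragment 5, covers template[28:35], so it starts at position 28.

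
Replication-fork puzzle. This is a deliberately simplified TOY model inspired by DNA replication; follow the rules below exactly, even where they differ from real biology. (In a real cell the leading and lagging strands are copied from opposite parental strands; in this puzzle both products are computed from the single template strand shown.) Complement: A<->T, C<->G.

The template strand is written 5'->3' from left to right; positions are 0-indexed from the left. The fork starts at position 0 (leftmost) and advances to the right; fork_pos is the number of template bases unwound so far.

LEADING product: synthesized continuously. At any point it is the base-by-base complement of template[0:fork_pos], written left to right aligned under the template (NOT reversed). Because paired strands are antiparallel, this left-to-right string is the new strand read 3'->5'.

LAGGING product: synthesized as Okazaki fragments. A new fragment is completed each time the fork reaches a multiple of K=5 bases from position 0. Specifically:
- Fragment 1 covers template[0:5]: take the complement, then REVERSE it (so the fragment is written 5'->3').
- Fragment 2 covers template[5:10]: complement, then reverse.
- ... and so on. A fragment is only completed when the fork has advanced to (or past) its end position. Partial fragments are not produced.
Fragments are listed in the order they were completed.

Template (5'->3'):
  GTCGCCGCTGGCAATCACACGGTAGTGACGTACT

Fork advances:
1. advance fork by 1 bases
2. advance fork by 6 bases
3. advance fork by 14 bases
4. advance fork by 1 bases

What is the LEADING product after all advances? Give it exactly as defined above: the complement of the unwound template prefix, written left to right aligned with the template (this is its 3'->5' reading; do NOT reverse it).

Answer: CAGCGGCGACCGTTAGTGTGCC

Derivation:
Step 1: advance 1 -> fork_pos = 0 + 1 = 1.
Step 2: advance 6 -> fork_pos = 1 + 6 = 7.
Step 3: advance 14 -> fork_pos = 7 + 14 = 21.
Step 4: advance 1 -> fork_pos = 21 + 1 = 22.
Unwound prefix: template[0:22] = GTCGCCGCTGGCAATCACACGG
Complement it base by base (A<->T, C<->G), keeping left-to-right order:
  [0:5] GTCGC -> CAGCG
  [5:10] CGCTG -> GCGAC
  [10:15] GCAAT -> CGTTA
  [15:20] CACAC -> GTGTG
  [20:22] GG -> CC
Concatenate: CAGCGGCGACCGTTAGTGTGCC (length 22; written aligned with the template, i.e. 3'->5').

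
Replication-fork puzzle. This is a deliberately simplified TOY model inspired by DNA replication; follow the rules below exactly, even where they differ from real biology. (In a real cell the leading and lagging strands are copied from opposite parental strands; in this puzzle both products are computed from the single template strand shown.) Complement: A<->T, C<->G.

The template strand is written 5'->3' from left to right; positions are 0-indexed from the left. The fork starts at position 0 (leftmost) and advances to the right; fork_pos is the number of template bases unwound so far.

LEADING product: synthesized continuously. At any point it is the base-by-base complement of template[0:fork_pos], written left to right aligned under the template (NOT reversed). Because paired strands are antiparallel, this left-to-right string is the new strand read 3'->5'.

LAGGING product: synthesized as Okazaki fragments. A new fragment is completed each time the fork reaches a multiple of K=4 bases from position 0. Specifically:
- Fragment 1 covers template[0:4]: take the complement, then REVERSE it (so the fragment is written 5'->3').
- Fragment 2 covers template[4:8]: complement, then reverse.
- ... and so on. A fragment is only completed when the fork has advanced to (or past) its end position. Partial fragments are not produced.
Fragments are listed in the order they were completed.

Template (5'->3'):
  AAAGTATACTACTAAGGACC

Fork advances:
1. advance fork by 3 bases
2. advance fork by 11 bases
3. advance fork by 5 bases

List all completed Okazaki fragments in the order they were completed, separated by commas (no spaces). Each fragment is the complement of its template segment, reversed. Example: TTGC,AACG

Step 1: advance 3 -> fork_pos = 0 + 3 = 3. Next multiple of 4 is 4 (not reached); still 0 fragment(s).
Step 2: advance 11 -> fork_pos = 3 + 11 = 14. Reached multiple(s) of 4: 4, 8, 12 -> fragments 1-3 completed (3 total).
Step 3: advance 5 -> fork_pos = 14 + 5 = 19. Reached multiple(s) of 4: 16 -> fragment 4 completed (4 total).
Final fork_pos = 19, so 4 fragment(s) are complete. Build each: template segment -> complement -> reverse.
Fragment 1: template[0:4] = AAAG -> complement TTTC -> reversed CTTT
Fragment 2: template[4:8] = TATA -> complement ATAT -> reversed TATA
Fragment 3: template[8:12] = CTAC -> complement GATG -> reversed GTAG
Fragment 4: template[12:16] = TAAG -> complement ATTC -> reversed CTTA

Answer: CTTT,TATA,GTAG,CTTA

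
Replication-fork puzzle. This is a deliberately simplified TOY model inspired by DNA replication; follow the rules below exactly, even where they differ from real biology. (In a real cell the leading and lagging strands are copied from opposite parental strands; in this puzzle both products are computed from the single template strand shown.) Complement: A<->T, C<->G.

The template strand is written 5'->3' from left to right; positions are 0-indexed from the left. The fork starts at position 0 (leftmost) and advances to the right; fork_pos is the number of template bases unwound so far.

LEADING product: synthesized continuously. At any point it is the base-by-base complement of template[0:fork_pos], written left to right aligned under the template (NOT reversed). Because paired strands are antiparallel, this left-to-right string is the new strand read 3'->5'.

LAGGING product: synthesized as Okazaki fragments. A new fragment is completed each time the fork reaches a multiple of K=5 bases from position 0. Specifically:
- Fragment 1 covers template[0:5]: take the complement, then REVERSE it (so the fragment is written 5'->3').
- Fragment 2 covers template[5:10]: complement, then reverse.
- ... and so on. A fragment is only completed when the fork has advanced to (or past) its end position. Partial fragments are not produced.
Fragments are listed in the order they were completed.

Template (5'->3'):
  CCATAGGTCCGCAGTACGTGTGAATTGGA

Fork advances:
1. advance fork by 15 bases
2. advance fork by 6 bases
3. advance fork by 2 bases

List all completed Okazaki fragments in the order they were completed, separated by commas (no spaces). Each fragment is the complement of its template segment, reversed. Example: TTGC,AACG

Step 1: advance 15 -> fork_pos = 0 + 15 = 15. Reached multiple(s) of 5: 5, 10, 15 -> fragments 1-3 completed (3 total).
Step 2: advance 6 -> fork_pos = 15 + 6 = 21. Reached multiple(s) of 5: 20 -> fragment 4 completed (4 total).
Step 3: advance 2 -> fork_pos = 21 + 2 = 23. Next multiple of 5 is 25 (not reached); still 4 fragment(s).
Final fork_pos = 23, so 4 fragment(s) are complete. Build each: template segment -> complement -> reverse.
Fragment 1: template[0:5] = CCATA -> complement GGTAT -> reversed TATGG
Fragment 2: template[5:10] = GGTCC -> complement CCAGG -> reversed GGACC
Fragment 3: template[10:15] = GCAGT -> complement CGTCA -> reversed ACTGC
Fragment 4: template[15:20] = ACGTG -> complement TGCAC -> reversed CACGT

Answer: TATGG,GGACC,ACTGC,CACGT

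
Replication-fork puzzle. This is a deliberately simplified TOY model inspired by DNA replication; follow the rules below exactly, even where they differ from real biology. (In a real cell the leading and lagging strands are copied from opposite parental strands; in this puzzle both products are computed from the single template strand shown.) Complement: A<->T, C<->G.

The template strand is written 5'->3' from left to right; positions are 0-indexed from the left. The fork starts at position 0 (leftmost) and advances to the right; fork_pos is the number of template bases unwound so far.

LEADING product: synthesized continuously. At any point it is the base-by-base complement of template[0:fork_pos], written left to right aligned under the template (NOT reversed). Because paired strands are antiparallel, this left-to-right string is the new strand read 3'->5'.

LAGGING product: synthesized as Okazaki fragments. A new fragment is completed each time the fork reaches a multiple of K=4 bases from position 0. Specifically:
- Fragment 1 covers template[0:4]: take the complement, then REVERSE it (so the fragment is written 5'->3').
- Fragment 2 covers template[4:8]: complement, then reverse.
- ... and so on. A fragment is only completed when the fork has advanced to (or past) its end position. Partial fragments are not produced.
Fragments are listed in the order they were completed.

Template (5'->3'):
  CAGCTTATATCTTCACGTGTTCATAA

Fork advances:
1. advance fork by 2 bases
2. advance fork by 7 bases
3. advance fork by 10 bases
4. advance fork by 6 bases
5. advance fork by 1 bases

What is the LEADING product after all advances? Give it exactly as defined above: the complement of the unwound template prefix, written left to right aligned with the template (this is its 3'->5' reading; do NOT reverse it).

Answer: GTCGAATATAGAAGTGCACAAGTATT

Derivation:
Step 1: advance 2 -> fork_pos = 0 + 2 = 2.
Step 2: advance 7 -> fork_pos = 2 + 7 = 9.
Step 3: advance 10 -> fork_pos = 9 + 10 = 19.
Step 4: advance 6 -> fork_pos = 19 + 6 = 25.
Step 5: advance 1 -> fork_pos = 25 + 1 = 26.
Unwound prefix: template[0:26] = CAGCTTATATCTTCACGTGTTCATAA
Complement it base by base (A<->T, C<->G), keeping left-to-right order:
  [0:5] CAGCT -> GTCGA
  [5:10] TATAT -> ATATA
  [10:15] CTTCA -> GAAGT
  [15:20] CGTGT -> GCACA
  [20:25] TCATA -> AGTAT
  [25:26] A -> T
Concatenate: GTCGAATATAGAAGTGCACAAGTATT (length 26; written aligned with the template, i.e. 3'->5').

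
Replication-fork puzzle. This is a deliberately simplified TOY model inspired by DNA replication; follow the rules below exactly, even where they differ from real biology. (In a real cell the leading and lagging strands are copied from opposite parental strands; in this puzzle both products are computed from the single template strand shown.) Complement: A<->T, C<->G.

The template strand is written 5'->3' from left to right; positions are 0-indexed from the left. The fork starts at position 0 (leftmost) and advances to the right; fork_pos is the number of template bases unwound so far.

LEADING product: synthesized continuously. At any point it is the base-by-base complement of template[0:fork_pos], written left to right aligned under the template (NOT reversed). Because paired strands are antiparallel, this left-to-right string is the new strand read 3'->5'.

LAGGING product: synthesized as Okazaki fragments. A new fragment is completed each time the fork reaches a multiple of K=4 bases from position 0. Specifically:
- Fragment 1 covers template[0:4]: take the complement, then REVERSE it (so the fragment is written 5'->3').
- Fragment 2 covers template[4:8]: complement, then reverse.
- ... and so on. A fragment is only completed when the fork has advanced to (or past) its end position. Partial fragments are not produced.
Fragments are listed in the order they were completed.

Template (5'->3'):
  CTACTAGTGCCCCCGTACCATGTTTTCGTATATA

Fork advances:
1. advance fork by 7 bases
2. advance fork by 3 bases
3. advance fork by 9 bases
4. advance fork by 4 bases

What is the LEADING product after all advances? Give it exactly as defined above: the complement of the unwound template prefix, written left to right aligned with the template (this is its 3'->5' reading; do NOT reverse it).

Step 1: advance 7 -> fork_pos = 0 + 7 = 7.
Step 2: advance 3 -> fork_pos = 7 + 3 = 10.
Step 3: advance 9 -> fork_pos = 10 + 9 = 19.
Step 4: advance 4 -> fork_pos = 19 + 4 = 23.
Unwound prefix: template[0:23] = CTACTAGTGCCCCCGTACCATGT
Complement it base by base (A<->T, C<->G), keeping left-to-right order:
  [0:5] CTACT -> GATGA
  [5:10] AGTGC -> TCACG
  [10:15] CCCCG -> GGGGC
  [15:20] TACCA -> ATGGT
  [20:23] TGT -> ACA
Concatenate: GATGATCACGGGGGCATGGTACA (length 23; written aligned with the template, i.e. 3'->5').

Answer: GATGATCACGGGGGCATGGTACA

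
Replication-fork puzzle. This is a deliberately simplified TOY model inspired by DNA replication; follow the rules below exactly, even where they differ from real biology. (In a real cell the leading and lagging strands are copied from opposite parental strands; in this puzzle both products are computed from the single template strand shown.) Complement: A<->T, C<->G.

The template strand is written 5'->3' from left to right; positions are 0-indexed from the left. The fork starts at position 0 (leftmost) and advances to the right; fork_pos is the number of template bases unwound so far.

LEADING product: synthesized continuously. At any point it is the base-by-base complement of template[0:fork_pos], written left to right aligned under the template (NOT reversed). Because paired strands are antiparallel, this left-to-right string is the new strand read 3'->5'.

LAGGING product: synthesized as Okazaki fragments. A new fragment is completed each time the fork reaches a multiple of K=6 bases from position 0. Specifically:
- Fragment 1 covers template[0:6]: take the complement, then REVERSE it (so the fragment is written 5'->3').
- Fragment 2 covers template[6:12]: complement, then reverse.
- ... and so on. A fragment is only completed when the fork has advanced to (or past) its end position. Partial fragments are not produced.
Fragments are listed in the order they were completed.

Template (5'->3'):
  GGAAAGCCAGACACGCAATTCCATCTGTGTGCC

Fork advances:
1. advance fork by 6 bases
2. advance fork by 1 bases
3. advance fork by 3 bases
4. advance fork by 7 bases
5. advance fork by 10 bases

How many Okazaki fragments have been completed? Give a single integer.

Answer: 4

Derivation:
Step 1: advance 6 -> fork_pos = 0 + 6 = 6. Reached multiple(s) of 6: 6 -> fragment 1 completed (1 total).
Step 2: advance 1 -> fork_pos = 6 + 1 = 7. Next multiple of 6 is 12 (not reached); still 1 fragment(s).
Step 3: advance 3 -> fork_pos = 7 + 3 = 10. Next multiple of 6 is 12 (not reached); still 1 fragment(s).
Step 4: advance 7 -> fork_pos = 10 + 7 = 17. Reached multiple(s) of 6: 12 -> fragment 2 completed (2 total).
Step 5: advance 10 -> fork_pos = 17 + 10 = 27. Reached multiple(s) of 6: 18, 24 -> fragments 3-4 completed (4 total).
Check: final fork_pos = 27; the multiples of 6 that are <= 27 are 6..24 -> 27 // 6 = 4 completed fragment(s).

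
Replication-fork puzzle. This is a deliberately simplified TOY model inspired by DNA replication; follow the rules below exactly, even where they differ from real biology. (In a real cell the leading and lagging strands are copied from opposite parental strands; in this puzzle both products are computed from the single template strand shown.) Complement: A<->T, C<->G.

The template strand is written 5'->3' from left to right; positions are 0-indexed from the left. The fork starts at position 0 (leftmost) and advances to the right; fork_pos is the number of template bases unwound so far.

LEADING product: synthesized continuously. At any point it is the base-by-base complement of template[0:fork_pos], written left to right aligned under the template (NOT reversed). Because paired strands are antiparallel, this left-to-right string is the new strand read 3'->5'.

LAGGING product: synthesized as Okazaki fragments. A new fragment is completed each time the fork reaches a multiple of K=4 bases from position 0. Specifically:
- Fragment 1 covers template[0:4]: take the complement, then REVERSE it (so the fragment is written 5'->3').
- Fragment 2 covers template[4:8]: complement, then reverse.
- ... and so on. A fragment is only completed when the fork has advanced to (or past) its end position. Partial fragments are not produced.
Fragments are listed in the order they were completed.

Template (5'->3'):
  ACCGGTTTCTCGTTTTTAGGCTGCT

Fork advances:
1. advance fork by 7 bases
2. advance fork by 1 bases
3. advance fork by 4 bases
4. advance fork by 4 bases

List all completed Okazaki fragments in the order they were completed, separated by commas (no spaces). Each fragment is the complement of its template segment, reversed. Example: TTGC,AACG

Step 1: advance 7 -> fork_pos = 0 + 7 = 7. Reached multiple(s) of 4: 4 -> fragment 1 completed (1 total).
Step 2: advance 1 -> fork_pos = 7 + 1 = 8. Reached multiple(s) of 4: 8 -> fragment 2 completed (2 total).
Step 3: advance 4 -> fork_pos = 8 + 4 = 12. Reached multiple(s) of 4: 12 -> fragment 3 completed (3 total).
Step 4: advance 4 -> fork_pos = 12 + 4 = 16. Reached multiple(s) of 4: 16 -> fragment 4 completed (4 total).
Final fork_pos = 16, so 4 fragment(s) are complete. Build each: template segment -> complement -> reverse.
Fragment 1: template[0:4] = ACCG -> complement TGGC -> reversed CGGT
Fragment 2: template[4:8] = GTTT -> complement CAAA -> reversed AAAC
Fragment 3: template[8:12] = CTCG -> complement GAGC -> reversed CGAG
Fragment 4: template[12:16] = TTTT -> complement AAAA -> reversed AAAA

Answer: CGGT,AAAC,CGAG,AAAA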